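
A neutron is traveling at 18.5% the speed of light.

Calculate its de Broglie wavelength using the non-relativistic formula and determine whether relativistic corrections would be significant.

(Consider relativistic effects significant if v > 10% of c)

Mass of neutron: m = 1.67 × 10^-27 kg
Yes, relativistic corrections are needed.

Using the non-relativistic de Broglie formula λ = h/(mv):

v = 18.5% × c = 5.546 × 10^7 m/s

λ = h/(mv)
λ = (6.626 × 10^-34 J·s) / (1.67 × 10^-27 kg × 5.546 × 10^7 m/s)
λ = 7.15 × 10^-15 m

Since v = 18.5% of c > 10% of c, relativistic corrections ARE significant and the actual wavelength would differ from this non-relativistic estimate.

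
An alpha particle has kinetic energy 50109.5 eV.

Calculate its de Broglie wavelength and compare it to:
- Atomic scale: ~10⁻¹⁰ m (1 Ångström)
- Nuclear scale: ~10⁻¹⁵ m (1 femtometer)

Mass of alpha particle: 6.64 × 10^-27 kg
λ = 6.42 × 10^-14 m, which is between nuclear and atomic scales.

Using λ = h/√(2mKE):

KE = 50109.5 eV = 8.028 × 10^-15 J

λ = h/√(2mKE)
λ = (6.626 × 10^-34 J·s) / √(2 × 6.64 × 10^-27 kg × 8.028 × 10^-15 J)
λ = 6.42 × 10^-14 m

Comparison:
- Atomic scale (10⁻¹⁰ m): λ is 0.00064× this size
- Nuclear scale (10⁻¹⁵ m): λ is 64× this size

The wavelength is between nuclear and atomic scales.

This wavelength is appropriate for probing atomic structure but too large for nuclear physics experiments.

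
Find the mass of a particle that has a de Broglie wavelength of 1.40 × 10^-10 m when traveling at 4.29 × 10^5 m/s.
1.10 × 10^-29 kg

From the de Broglie relation λ = h/(mv), we solve for m:

m = h/(λv)
m = (6.626 × 10^-34 J·s) / (1.40 × 10^-10 m × 4.29 × 10^5 m/s)
m = 1.10 × 10^-29 kg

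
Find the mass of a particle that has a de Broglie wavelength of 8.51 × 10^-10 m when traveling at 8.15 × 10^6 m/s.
9.55 × 10^-32 kg

From the de Broglie relation λ = h/(mv), we solve for m:

m = h/(λv)
m = (6.626 × 10^-34 J·s) / (8.51 × 10^-10 m × 8.15 × 10^6 m/s)
m = 9.55 × 10^-32 kg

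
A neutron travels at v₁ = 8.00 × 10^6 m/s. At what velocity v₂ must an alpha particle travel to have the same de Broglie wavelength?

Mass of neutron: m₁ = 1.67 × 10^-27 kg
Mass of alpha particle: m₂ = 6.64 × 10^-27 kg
v₂ = 2.01 × 10^6 m/s

For equal de Broglie wavelengths: λ₁ = λ₂

h/(m₁v₁) = h/(m₂v₂)
m₁v₁ = m₂v₂
v₂ = v₁ · (m₁/m₂)

v₂ = 8.00 × 10^6 m/s × (1.67 × 10^-27 kg / 6.64 × 10^-27 kg)
v₂ = 2.01 × 10^6 m/s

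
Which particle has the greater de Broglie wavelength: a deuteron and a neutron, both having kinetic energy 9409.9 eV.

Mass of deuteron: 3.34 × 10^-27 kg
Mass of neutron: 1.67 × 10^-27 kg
The neutron has the longer wavelength.

Using λ = h/√(2mKE):

For deuteron: λ₁ = h/√(2m₁KE) = 2.09 × 10^-13 m
For neutron: λ₂ = h/√(2m₂KE) = 2.95 × 10^-13 m

Since λ ∝ 1/√m at constant kinetic energy, the lighter particle has the longer wavelength.

The neutron has the longer de Broglie wavelength.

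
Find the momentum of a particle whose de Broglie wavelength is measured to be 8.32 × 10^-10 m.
7.96 × 10^-25 kg·m/s

From the de Broglie relation λ = h/p, we solve for p:

p = h/λ
p = (6.626 × 10^-34 J·s) / (8.32 × 10^-10 m)
p = 7.96 × 10^-25 kg·m/s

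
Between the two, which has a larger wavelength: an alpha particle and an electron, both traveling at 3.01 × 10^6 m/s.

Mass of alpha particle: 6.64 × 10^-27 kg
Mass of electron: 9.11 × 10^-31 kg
The electron has the longer wavelength.

Using λ = h/(mv), since both particles have the same velocity, the wavelength depends only on mass.

For alpha particle: λ₁ = h/(m₁v) = 3.32 × 10^-14 m
For electron: λ₂ = h/(m₂v) = 2.42 × 10^-10 m

Since λ ∝ 1/m at constant velocity, the lighter particle has the longer wavelength.

The electron has the longer de Broglie wavelength.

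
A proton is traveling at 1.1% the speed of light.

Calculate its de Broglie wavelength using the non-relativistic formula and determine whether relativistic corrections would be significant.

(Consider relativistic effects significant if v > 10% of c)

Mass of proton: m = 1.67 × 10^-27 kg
No, relativistic corrections are not needed.

Using the non-relativistic de Broglie formula λ = h/(mv):

v = 1.1% × c = 3.298 × 10^6 m/s

λ = h/(mv)
λ = (6.626 × 10^-34 J·s) / (1.67 × 10^-27 kg × 3.298 × 10^6 m/s)
λ = 1.20 × 10^-13 m

Since v = 1.1% of c < 10% of c, relativistic corrections are NOT significant and this non-relativistic result is a good approximation.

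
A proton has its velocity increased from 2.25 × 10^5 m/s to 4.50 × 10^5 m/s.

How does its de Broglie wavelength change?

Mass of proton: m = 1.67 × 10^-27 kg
The wavelength decreases by a factor of 2.

Using λ = h/(mv):

Initial wavelength: λ₁ = h/(mv₁) = 1.76 × 10^-12 m
Final wavelength: λ₂ = h/(mv₂) = 8.82 × 10^-13 m

Since λ ∝ 1/v, when velocity increases by a factor of 2, the wavelength decreases by a factor of 2.

λ₂/λ₁ = v₁/v₂ = 1/2

The wavelength decreases by a factor of 2.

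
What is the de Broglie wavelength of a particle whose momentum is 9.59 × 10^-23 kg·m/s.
6.91 × 10^-12 m

Using the de Broglie relation λ = h/p:

λ = h/p
λ = (6.626 × 10^-34 J·s) / (9.59 × 10^-23 kg·m/s)
λ = 6.91 × 10^-12 m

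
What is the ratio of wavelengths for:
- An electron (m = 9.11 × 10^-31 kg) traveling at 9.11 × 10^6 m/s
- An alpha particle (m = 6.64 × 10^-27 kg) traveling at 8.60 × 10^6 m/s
λ₁/λ₂ = 6.88 × 10^3

Using λ = h/(mv):

λ₁ = h/(m₁v₁) = 7.98 × 10^-11 m
λ₂ = h/(m₂v₂) = 1.16 × 10^-14 m

Ratio λ₁/λ₂ = (m₂v₂)/(m₁v₁)
         = (6.64 × 10^-27 kg × 8.60 × 10^6 m/s) / (9.11 × 10^-31 kg × 9.11 × 10^6 m/s)
         = 6.88 × 10^3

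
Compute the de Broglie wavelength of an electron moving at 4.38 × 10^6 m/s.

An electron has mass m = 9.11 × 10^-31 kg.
1.66 × 10^-10 m

Using the de Broglie relation λ = h/(mv):

λ = h/(mv)
λ = (6.626 × 10^-34 J·s) / (9.11 × 10^-31 kg × 4.38 × 10^6 m/s)
λ = 1.66 × 10^-10 m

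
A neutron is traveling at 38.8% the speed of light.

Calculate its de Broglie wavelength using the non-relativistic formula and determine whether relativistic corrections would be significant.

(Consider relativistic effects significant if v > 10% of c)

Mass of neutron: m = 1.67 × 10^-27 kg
Yes, relativistic corrections are needed.

Using the non-relativistic de Broglie formula λ = h/(mv):

v = 38.8% × c = 1.163 × 10^8 m/s

λ = h/(mv)
λ = (6.626 × 10^-34 J·s) / (1.67 × 10^-27 kg × 1.163 × 10^8 m/s)
λ = 3.41 × 10^-15 m

Since v = 38.8% of c > 10% of c, relativistic corrections ARE significant and the actual wavelength would differ from this non-relativistic estimate.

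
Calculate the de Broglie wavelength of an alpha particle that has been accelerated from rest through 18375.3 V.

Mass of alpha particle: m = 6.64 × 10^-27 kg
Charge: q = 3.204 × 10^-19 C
7.49 × 10^-14 m

When a particle is accelerated through voltage V, it gains kinetic energy KE = qV.

The de Broglie wavelength is then λ = h/√(2mqV):

λ = h/√(2mqV)
λ = (6.626 × 10^-34 J·s) / √(2 × 6.64 × 10^-27 kg × 3.204 × 10^-19 C × 18375.3 V)
λ = 7.49 × 10^-14 m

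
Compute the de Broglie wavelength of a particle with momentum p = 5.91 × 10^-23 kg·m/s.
1.12 × 10^-11 m

Using the de Broglie relation λ = h/p:

λ = h/p
λ = (6.626 × 10^-34 J·s) / (5.91 × 10^-23 kg·m/s)
λ = 1.12 × 10^-11 m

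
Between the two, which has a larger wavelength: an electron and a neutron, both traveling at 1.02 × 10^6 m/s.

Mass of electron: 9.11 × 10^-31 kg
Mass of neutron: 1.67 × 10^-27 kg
The electron has the longer wavelength.

Using λ = h/(mv), since both particles have the same velocity, the wavelength depends only on mass.

For electron: λ₁ = h/(m₁v) = 7.13 × 10^-10 m
For neutron: λ₂ = h/(m₂v) = 3.89 × 10^-13 m

Since λ ∝ 1/m at constant velocity, the lighter particle has the longer wavelength.

The electron has the longer de Broglie wavelength.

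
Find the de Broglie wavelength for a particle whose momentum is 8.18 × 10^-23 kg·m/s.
8.10 × 10^-12 m

Using the de Broglie relation λ = h/p:

λ = h/p
λ = (6.626 × 10^-34 J·s) / (8.18 × 10^-23 kg·m/s)
λ = 8.10 × 10^-12 m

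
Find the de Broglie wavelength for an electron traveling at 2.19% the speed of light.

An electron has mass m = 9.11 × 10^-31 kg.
1.11 × 10^-10 m

Using the de Broglie relation λ = h/(mv):

v = 2.19% × c = 6.565 × 10^6 m/s

λ = h/(mv)
λ = (6.626 × 10^-34 J·s) / (9.11 × 10^-31 kg × 6.565 × 10^6 m/s)
λ = 1.11 × 10^-10 m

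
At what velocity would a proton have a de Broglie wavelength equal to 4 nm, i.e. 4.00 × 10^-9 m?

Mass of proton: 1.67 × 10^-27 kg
9.92 × 10^1 m/s

From λ = h/(mv), solve for v:

v = h/(mλ)
v = (6.626 × 10^-34 J·s) / (1.67 × 10^-27 kg × 4.00 × 10^-9 m)
v = 9.92 × 10^1 m/s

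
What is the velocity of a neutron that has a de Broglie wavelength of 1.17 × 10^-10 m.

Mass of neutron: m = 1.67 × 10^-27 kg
3.39 × 10^3 m/s

From the de Broglie relation λ = h/(mv), we solve for v:

v = h/(mλ)
v = (6.626 × 10^-34 J·s) / (1.67 × 10^-27 kg × 1.17 × 10^-10 m)
v = 3.39 × 10^3 m/s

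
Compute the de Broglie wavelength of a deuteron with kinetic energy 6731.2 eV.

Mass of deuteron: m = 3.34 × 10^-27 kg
2.47 × 10^-13 m

Using λ = h/√(2mKE):

First convert KE to Joules: KE = 6731.2 eV = 1.078 × 10^-15 J

λ = h/√(2mKE)
λ = (6.626 × 10^-34 J·s) / √(2 × 3.34 × 10^-27 kg × 1.078 × 10^-15 J)
λ = 2.47 × 10^-13 m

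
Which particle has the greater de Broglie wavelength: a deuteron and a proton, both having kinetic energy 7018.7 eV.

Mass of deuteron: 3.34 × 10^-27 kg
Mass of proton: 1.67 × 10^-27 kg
The proton has the longer wavelength.

Using λ = h/√(2mKE):

For deuteron: λ₁ = h/√(2m₁KE) = 2.42 × 10^-13 m
For proton: λ₂ = h/√(2m₂KE) = 3.42 × 10^-13 m

Since λ ∝ 1/√m at constant kinetic energy, the lighter particle has the longer wavelength.

The proton has the longer de Broglie wavelength.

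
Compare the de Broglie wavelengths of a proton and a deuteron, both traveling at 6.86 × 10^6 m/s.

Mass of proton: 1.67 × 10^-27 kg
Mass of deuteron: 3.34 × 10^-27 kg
The proton has the longer wavelength.

Using λ = h/(mv), since both particles have the same velocity, the wavelength depends only on mass.

For proton: λ₁ = h/(m₁v) = 5.78 × 10^-14 m
For deuteron: λ₂ = h/(m₂v) = 2.89 × 10^-14 m

Since λ ∝ 1/m at constant velocity, the lighter particle has the longer wavelength.

The proton has the longer de Broglie wavelength.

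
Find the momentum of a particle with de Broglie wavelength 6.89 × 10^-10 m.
9.62 × 10^-25 kg·m/s

From the de Broglie relation λ = h/p, we solve for p:

p = h/λ
p = (6.626 × 10^-34 J·s) / (6.89 × 10^-10 m)
p = 9.62 × 10^-25 kg·m/s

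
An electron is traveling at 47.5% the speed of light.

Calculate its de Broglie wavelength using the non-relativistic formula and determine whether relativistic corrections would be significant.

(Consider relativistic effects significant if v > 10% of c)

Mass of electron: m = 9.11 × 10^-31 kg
Yes, relativistic corrections are needed.

Using the non-relativistic de Broglie formula λ = h/(mv):

v = 47.5% × c = 1.424 × 10^8 m/s

λ = h/(mv)
λ = (6.626 × 10^-34 J·s) / (9.11 × 10^-31 kg × 1.424 × 10^8 m/s)
λ = 5.11 × 10^-12 m

Since v = 47.5% of c > 10% of c, relativistic corrections ARE significant and the actual wavelength would differ from this non-relativistic estimate.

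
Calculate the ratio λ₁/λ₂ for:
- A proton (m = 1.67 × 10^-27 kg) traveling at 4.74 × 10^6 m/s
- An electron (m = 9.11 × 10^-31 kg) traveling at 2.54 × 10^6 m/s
λ₁/λ₂ = 2.92 × 10^-4

Using λ = h/(mv):

λ₁ = h/(m₁v₁) = 8.37 × 10^-14 m
λ₂ = h/(m₂v₂) = 2.86 × 10^-10 m

Ratio λ₁/λ₂ = (m₂v₂)/(m₁v₁)
         = (9.11 × 10^-31 kg × 2.54 × 10^6 m/s) / (1.67 × 10^-27 kg × 4.74 × 10^6 m/s)
         = 2.92 × 10^-4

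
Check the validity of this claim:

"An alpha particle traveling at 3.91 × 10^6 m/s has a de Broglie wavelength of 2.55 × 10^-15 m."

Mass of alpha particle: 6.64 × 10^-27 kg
False

The claim is incorrect.

Using λ = h/(mv):
λ = (6.626 × 10^-34 J·s) / (6.64 × 10^-27 kg × 3.91 × 10^6 m/s)
λ = 2.55 × 10^-14 m

The actual wavelength differs from the claimed 2.55 × 10^-15 m.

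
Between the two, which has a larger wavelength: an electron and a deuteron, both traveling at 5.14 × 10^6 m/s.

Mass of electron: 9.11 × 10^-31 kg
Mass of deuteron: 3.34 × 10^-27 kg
The electron has the longer wavelength.

Using λ = h/(mv), since both particles have the same velocity, the wavelength depends only on mass.

For electron: λ₁ = h/(m₁v) = 1.42 × 10^-10 m
For deuteron: λ₂ = h/(m₂v) = 3.86 × 10^-14 m

Since λ ∝ 1/m at constant velocity, the lighter particle has the longer wavelength.

The electron has the longer de Broglie wavelength.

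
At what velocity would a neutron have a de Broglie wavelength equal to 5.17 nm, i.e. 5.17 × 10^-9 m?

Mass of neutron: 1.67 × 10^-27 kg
7.67 × 10^1 m/s

From λ = h/(mv), solve for v:

v = h/(mλ)
v = (6.626 × 10^-34 J·s) / (1.67 × 10^-27 kg × 5.17 × 10^-9 m)
v = 7.67 × 10^1 m/s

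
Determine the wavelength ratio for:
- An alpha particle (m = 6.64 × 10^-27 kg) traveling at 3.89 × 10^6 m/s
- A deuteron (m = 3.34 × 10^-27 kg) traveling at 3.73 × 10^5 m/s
λ₁/λ₂ = 0.0482

Using λ = h/(mv):

λ₁ = h/(m₁v₁) = 2.57 × 10^-14 m
λ₂ = h/(m₂v₂) = 5.32 × 10^-13 m

Ratio λ₁/λ₂ = (m₂v₂)/(m₁v₁)
         = (3.34 × 10^-27 kg × 3.73 × 10^5 m/s) / (6.64 × 10^-27 kg × 3.89 × 10^6 m/s)
         = 0.0482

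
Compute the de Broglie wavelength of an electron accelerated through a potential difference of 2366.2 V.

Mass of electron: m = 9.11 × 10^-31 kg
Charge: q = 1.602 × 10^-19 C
2.52 × 10^-11 m

When a particle is accelerated through voltage V, it gains kinetic energy KE = qV.

The de Broglie wavelength is then λ = h/√(2mqV):

λ = h/√(2mqV)
λ = (6.626 × 10^-34 J·s) / √(2 × 9.11 × 10^-31 kg × 1.602 × 10^-19 C × 2366.2 V)
λ = 2.52 × 10^-11 m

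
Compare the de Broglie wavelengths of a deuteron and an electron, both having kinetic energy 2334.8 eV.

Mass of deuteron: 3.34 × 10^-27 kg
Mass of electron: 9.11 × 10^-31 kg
The electron has the longer wavelength.

Using λ = h/√(2mKE):

For deuteron: λ₁ = h/√(2m₁KE) = 4.19 × 10^-13 m
For electron: λ₂ = h/√(2m₂KE) = 2.54 × 10^-11 m

Since λ ∝ 1/√m at constant kinetic energy, the lighter particle has the longer wavelength.

The electron has the longer de Broglie wavelength.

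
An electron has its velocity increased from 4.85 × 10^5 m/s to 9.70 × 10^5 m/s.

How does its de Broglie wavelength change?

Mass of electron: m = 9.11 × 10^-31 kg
The wavelength decreases by a factor of 2.

Using λ = h/(mv):

Initial wavelength: λ₁ = h/(mv₁) = 1.50 × 10^-9 m
Final wavelength: λ₂ = h/(mv₂) = 7.50 × 10^-10 m

Since λ ∝ 1/v, when velocity increases by a factor of 2, the wavelength decreases by a factor of 2.

λ₂/λ₁ = v₁/v₂ = 1/2

The wavelength decreases by a factor of 2.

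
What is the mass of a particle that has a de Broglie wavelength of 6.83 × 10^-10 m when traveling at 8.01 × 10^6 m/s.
1.21 × 10^-31 kg

From the de Broglie relation λ = h/(mv), we solve for m:

m = h/(λv)
m = (6.626 × 10^-34 J·s) / (6.83 × 10^-10 m × 8.01 × 10^6 m/s)
m = 1.21 × 10^-31 kg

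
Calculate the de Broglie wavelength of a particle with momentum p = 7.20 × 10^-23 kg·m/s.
9.20 × 10^-12 m

Using the de Broglie relation λ = h/p:

λ = h/p
λ = (6.626 × 10^-34 J·s) / (7.20 × 10^-23 kg·m/s)
λ = 9.20 × 10^-12 m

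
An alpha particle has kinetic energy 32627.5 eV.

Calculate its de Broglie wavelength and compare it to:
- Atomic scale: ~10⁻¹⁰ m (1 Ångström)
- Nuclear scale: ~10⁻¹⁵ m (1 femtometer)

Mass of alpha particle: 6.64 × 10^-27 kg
λ = 7.95 × 10^-14 m, which is between nuclear and atomic scales.

Using λ = h/√(2mKE):

KE = 32627.5 eV = 5.228 × 10^-15 J

λ = h/√(2mKE)
λ = (6.626 × 10^-34 J·s) / √(2 × 6.64 × 10^-27 kg × 5.228 × 10^-15 J)
λ = 7.95 × 10^-14 m

Comparison:
- Atomic scale (10⁻¹⁰ m): λ is 0.0008× this size
- Nuclear scale (10⁻¹⁵ m): λ is 80× this size

The wavelength is between nuclear and atomic scales.

This wavelength is appropriate for probing atomic structure but too large for nuclear physics experiments.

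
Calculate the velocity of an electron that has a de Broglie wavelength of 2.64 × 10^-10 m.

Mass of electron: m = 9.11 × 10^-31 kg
2.76 × 10^6 m/s

From the de Broglie relation λ = h/(mv), we solve for v:

v = h/(mλ)
v = (6.626 × 10^-34 J·s) / (9.11 × 10^-31 kg × 2.64 × 10^-10 m)
v = 2.76 × 10^6 m/s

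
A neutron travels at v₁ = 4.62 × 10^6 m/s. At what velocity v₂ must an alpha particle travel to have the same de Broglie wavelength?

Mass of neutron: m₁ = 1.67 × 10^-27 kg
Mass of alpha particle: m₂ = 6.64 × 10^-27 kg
v₂ = 1.16 × 10^6 m/s

For equal de Broglie wavelengths: λ₁ = λ₂

h/(m₁v₁) = h/(m₂v₂)
m₁v₁ = m₂v₂
v₂ = v₁ · (m₁/m₂)

v₂ = 4.62 × 10^6 m/s × (1.67 × 10^-27 kg / 6.64 × 10^-27 kg)
v₂ = 1.16 × 10^6 m/s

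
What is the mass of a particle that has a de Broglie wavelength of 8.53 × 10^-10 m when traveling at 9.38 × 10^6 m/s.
8.28 × 10^-32 kg

From the de Broglie relation λ = h/(mv), we solve for m:

m = h/(λv)
m = (6.626 × 10^-34 J·s) / (8.53 × 10^-10 m × 9.38 × 10^6 m/s)
m = 8.28 × 10^-32 kg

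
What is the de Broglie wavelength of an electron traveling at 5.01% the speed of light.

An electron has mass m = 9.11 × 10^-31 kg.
4.84 × 10^-11 m

Using the de Broglie relation λ = h/(mv):

v = 5.01% × c = 1.502 × 10^7 m/s

λ = h/(mv)
λ = (6.626 × 10^-34 J·s) / (9.11 × 10^-31 kg × 1.502 × 10^7 m/s)
λ = 4.84 × 10^-11 m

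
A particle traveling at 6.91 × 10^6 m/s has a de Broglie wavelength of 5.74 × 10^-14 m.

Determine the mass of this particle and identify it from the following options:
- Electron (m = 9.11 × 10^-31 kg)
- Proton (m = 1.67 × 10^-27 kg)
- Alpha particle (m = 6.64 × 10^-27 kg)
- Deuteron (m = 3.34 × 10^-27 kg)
The particle is a proton.

From λ = h/(mv), solve for mass:

m = h/(λv)
m = (6.626 × 10^-34 J·s) / (5.74 × 10^-14 m × 6.91 × 10^6 m/s)
m = 1.67 × 10^-27 kg

Comparing with the listed masses, this is closest to a proton.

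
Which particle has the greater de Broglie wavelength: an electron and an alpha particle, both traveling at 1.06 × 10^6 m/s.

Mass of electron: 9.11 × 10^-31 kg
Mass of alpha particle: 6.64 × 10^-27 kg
The electron has the longer wavelength.

Using λ = h/(mv), since both particles have the same velocity, the wavelength depends only on mass.

For electron: λ₁ = h/(m₁v) = 6.86 × 10^-10 m
For alpha particle: λ₂ = h/(m₂v) = 9.41 × 10^-14 m

Since λ ∝ 1/m at constant velocity, the lighter particle has the longer wavelength.

The electron has the longer de Broglie wavelength.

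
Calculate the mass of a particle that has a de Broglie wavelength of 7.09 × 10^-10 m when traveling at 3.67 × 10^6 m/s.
2.55 × 10^-31 kg

From the de Broglie relation λ = h/(mv), we solve for m:

m = h/(λv)
m = (6.626 × 10^-34 J·s) / (7.09 × 10^-10 m × 3.67 × 10^6 m/s)
m = 2.55 × 10^-31 kg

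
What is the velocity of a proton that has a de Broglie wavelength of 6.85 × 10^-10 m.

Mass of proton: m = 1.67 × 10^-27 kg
5.79 × 10^2 m/s

From the de Broglie relation λ = h/(mv), we solve for v:

v = h/(mλ)
v = (6.626 × 10^-34 J·s) / (1.67 × 10^-27 kg × 6.85 × 10^-10 m)
v = 5.79 × 10^2 m/s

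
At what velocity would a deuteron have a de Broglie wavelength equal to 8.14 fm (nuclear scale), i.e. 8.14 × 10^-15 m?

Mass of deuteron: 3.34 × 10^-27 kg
2.44 × 10^7 m/s

From λ = h/(mv), solve for v:

v = h/(mλ)
v = (6.626 × 10^-34 J·s) / (3.34 × 10^-27 kg × 8.14 × 10^-15 m)
v = 2.44 × 10^7 m/s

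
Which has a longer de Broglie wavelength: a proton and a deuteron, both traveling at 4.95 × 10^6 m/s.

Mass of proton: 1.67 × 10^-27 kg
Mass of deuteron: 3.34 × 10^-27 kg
The proton has the longer wavelength.

Using λ = h/(mv), since both particles have the same velocity, the wavelength depends only on mass.

For proton: λ₁ = h/(m₁v) = 8.02 × 10^-14 m
For deuteron: λ₂ = h/(m₂v) = 4.01 × 10^-14 m

Since λ ∝ 1/m at constant velocity, the lighter particle has the longer wavelength.

The proton has the longer de Broglie wavelength.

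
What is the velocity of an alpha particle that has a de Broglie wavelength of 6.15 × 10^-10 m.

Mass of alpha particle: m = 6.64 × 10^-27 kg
1.62 × 10^2 m/s

From the de Broglie relation λ = h/(mv), we solve for v:

v = h/(mλ)
v = (6.626 × 10^-34 J·s) / (6.64 × 10^-27 kg × 6.15 × 10^-10 m)
v = 1.62 × 10^2 m/s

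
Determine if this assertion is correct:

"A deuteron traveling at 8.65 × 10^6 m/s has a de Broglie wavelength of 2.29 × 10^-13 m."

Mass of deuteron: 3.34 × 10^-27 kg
False

The claim is incorrect.

Using λ = h/(mv):
λ = (6.626 × 10^-34 J·s) / (3.34 × 10^-27 kg × 8.65 × 10^6 m/s)
λ = 2.29 × 10^-14 m

The actual wavelength differs from the claimed 2.29 × 10^-13 m.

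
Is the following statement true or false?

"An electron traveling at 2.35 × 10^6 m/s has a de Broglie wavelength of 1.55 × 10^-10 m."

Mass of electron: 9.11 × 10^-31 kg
False

The claim is incorrect.

Using λ = h/(mv):
λ = (6.626 × 10^-34 J·s) / (9.11 × 10^-31 kg × 2.35 × 10^6 m/s)
λ = 3.10 × 10^-10 m

The actual wavelength differs from the claimed 1.55 × 10^-10 m.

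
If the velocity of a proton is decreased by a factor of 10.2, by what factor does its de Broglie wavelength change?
The wavelength increases by a factor of 10.2.

From λ = h/(mv), the wavelength is inversely proportional to velocity:

λ ∝ 1/v

If v → v/10.2, then λ → 10.2λ

When velocity is decreased by a factor of 10.2, the wavelength increases by a factor of 10.2.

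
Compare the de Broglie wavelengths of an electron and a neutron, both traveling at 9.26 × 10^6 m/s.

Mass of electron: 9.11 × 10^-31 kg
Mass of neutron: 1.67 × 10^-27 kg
The electron has the longer wavelength.

Using λ = h/(mv), since both particles have the same velocity, the wavelength depends only on mass.

For electron: λ₁ = h/(m₁v) = 7.85 × 10^-11 m
For neutron: λ₂ = h/(m₂v) = 4.28 × 10^-14 m

Since λ ∝ 1/m at constant velocity, the lighter particle has the longer wavelength.

The electron has the longer de Broglie wavelength.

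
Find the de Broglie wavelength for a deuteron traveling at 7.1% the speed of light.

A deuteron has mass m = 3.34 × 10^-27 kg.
9.32 × 10^-15 m

Using the de Broglie relation λ = h/(mv):

v = 7.1% × c = 2.129 × 10^7 m/s

λ = h/(mv)
λ = (6.626 × 10^-34 J·s) / (3.34 × 10^-27 kg × 2.129 × 10^7 m/s)
λ = 9.32 × 10^-15 m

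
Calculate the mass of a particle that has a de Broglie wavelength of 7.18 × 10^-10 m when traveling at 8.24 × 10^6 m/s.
1.12 × 10^-31 kg

From the de Broglie relation λ = h/(mv), we solve for m:

m = h/(λv)
m = (6.626 × 10^-34 J·s) / (7.18 × 10^-10 m × 8.24 × 10^6 m/s)
m = 1.12 × 10^-31 kg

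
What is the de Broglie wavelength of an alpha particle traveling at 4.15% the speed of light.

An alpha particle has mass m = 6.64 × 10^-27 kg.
8.02 × 10^-15 m

Using the de Broglie relation λ = h/(mv):

v = 4.15% × c = 1.244 × 10^7 m/s

λ = h/(mv)
λ = (6.626 × 10^-34 J·s) / (6.64 × 10^-27 kg × 1.244 × 10^7 m/s)
λ = 8.02 × 10^-15 m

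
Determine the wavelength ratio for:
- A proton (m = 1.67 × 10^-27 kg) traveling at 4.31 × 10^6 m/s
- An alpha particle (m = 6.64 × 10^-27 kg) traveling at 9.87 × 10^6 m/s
λ₁/λ₂ = 9.11

Using λ = h/(mv):

λ₁ = h/(m₁v₁) = 9.21 × 10^-14 m
λ₂ = h/(m₂v₂) = 1.01 × 10^-14 m

Ratio λ₁/λ₂ = (m₂v₂)/(m₁v₁)
         = (6.64 × 10^-27 kg × 9.87 × 10^6 m/s) / (1.67 × 10^-27 kg × 4.31 × 10^6 m/s)
         = 9.11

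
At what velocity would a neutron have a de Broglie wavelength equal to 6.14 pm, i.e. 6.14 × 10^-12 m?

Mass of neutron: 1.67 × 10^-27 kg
6.46 × 10^4 m/s

From λ = h/(mv), solve for v:

v = h/(mλ)
v = (6.626 × 10^-34 J·s) / (1.67 × 10^-27 kg × 6.14 × 10^-12 m)
v = 6.46 × 10^4 m/s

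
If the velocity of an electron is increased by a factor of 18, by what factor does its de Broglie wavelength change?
The wavelength decreases by a factor of 18.

From λ = h/(mv), the wavelength is inversely proportional to velocity:

λ ∝ 1/v

If v → 18v, then λ → λ/18

When velocity is increased by a factor of 18, the wavelength decreases by a factor of 18.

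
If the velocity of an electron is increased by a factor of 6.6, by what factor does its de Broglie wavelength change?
The wavelength decreases by a factor of 6.6.

From λ = h/(mv), the wavelength is inversely proportional to velocity:

λ ∝ 1/v

If v → 6.6v, then λ → λ/6.6

When velocity is increased by a factor of 6.6, the wavelength decreases by a factor of 6.6.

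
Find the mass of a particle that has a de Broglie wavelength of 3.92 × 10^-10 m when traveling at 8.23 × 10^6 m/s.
2.05 × 10^-31 kg

From the de Broglie relation λ = h/(mv), we solve for m:

m = h/(λv)
m = (6.626 × 10^-34 J·s) / (3.92 × 10^-10 m × 8.23 × 10^6 m/s)
m = 2.05 × 10^-31 kg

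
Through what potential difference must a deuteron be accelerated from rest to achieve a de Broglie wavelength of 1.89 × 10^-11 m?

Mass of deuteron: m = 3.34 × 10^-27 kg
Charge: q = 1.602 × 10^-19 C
1.15 V

From λ = h/√(2mqV), we solve for V:

λ² = h²/(2mqV)
V = h²/(2mqλ²)
V = (6.626 × 10^-34 J·s)² / (2 × 3.34 × 10^-27 kg × 1.602 × 10^-19 C × (1.89 × 10^-11 m)²)
V = 1.15 V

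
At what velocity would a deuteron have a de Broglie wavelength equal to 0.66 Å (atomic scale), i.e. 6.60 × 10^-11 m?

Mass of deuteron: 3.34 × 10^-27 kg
3.01 × 10^3 m/s

From λ = h/(mv), solve for v:

v = h/(mλ)
v = (6.626 × 10^-34 J·s) / (3.34 × 10^-27 kg × 6.60 × 10^-11 m)
v = 3.01 × 10^3 m/s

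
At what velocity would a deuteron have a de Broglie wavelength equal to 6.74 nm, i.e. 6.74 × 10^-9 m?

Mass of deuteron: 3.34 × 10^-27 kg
2.94 × 10^1 m/s

From λ = h/(mv), solve for v:

v = h/(mλ)
v = (6.626 × 10^-34 J·s) / (3.34 × 10^-27 kg × 6.74 × 10^-9 m)
v = 2.94 × 10^1 m/s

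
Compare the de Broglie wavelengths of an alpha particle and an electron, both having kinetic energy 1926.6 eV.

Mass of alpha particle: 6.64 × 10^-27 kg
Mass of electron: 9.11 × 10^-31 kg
The electron has the longer wavelength.

Using λ = h/√(2mKE):

For alpha particle: λ₁ = h/√(2m₁KE) = 3.27 × 10^-13 m
For electron: λ₂ = h/√(2m₂KE) = 2.79 × 10^-11 m

Since λ ∝ 1/√m at constant kinetic energy, the lighter particle has the longer wavelength.

The electron has the longer de Broglie wavelength.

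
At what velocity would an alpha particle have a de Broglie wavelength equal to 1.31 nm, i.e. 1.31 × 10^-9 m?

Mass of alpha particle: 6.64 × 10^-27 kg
7.62 × 10^1 m/s

From λ = h/(mv), solve for v:

v = h/(mλ)
v = (6.626 × 10^-34 J·s) / (6.64 × 10^-27 kg × 1.31 × 10^-9 m)
v = 7.62 × 10^1 m/s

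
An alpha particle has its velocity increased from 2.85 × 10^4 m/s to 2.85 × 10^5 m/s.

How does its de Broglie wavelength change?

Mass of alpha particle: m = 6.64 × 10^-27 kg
The wavelength decreases by a factor of 10.

Using λ = h/(mv):

Initial wavelength: λ₁ = h/(mv₁) = 3.50 × 10^-12 m
Final wavelength: λ₂ = h/(mv₂) = 3.50 × 10^-13 m

Since λ ∝ 1/v, when velocity increases by a factor of 10, the wavelength decreases by a factor of 10.

λ₂/λ₁ = v₁/v₂ = 1/10

The wavelength decreases by a factor of 10.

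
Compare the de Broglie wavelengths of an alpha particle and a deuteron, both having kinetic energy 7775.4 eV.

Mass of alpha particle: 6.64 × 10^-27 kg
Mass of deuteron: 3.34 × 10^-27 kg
The deuteron has the longer wavelength.

Using λ = h/√(2mKE):

For alpha particle: λ₁ = h/√(2m₁KE) = 1.63 × 10^-13 m
For deuteron: λ₂ = h/√(2m₂KE) = 2.30 × 10^-13 m

Since λ ∝ 1/√m at constant kinetic energy, the lighter particle has the longer wavelength.

The deuteron has the longer de Broglie wavelength.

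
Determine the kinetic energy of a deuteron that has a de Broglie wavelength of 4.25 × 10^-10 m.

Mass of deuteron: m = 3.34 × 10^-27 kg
3.64 × 10^-22 J (or 2.27 × 10^-3 eV)

From λ = h/√(2mKE), we solve for KE:

λ² = h²/(2mKE)
KE = h²/(2mλ²)
KE = (6.626 × 10^-34 J·s)² / (2 × 3.34 × 10^-27 kg × (4.25 × 10^-10 m)²)
KE = 3.64 × 10^-22 J
KE = 2.27 × 10^-3 eV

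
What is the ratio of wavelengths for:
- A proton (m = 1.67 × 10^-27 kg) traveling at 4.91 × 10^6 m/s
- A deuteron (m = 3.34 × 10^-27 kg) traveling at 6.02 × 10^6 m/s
λ₁/λ₂ = 2.45

Using λ = h/(mv):

λ₁ = h/(m₁v₁) = 8.08 × 10^-14 m
λ₂ = h/(m₂v₂) = 3.30 × 10^-14 m

Ratio λ₁/λ₂ = (m₂v₂)/(m₁v₁)
         = (3.34 × 10^-27 kg × 6.02 × 10^6 m/s) / (1.67 × 10^-27 kg × 4.91 × 10^6 m/s)
         = 2.45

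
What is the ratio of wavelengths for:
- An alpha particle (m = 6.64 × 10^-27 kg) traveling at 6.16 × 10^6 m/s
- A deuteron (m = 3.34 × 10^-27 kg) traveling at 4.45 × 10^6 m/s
λ₁/λ₂ = 0.363

Using λ = h/(mv):

λ₁ = h/(m₁v₁) = 1.62 × 10^-14 m
λ₂ = h/(m₂v₂) = 4.46 × 10^-14 m

Ratio λ₁/λ₂ = (m₂v₂)/(m₁v₁)
         = (3.34 × 10^-27 kg × 4.45 × 10^6 m/s) / (6.64 × 10^-27 kg × 6.16 × 10^6 m/s)
         = 0.363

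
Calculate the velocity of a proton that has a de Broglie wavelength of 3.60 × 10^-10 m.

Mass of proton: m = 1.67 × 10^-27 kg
1.10 × 10^3 m/s

From the de Broglie relation λ = h/(mv), we solve for v:

v = h/(mλ)
v = (6.626 × 10^-34 J·s) / (1.67 × 10^-27 kg × 3.60 × 10^-10 m)
v = 1.10 × 10^3 m/s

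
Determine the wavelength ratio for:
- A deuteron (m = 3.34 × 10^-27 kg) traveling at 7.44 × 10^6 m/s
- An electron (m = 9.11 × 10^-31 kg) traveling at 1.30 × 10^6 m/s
λ₁/λ₂ = 4.77 × 10^-5

Using λ = h/(mv):

λ₁ = h/(m₁v₁) = 2.67 × 10^-14 m
λ₂ = h/(m₂v₂) = 5.59 × 10^-10 m

Ratio λ₁/λ₂ = (m₂v₂)/(m₁v₁)
         = (9.11 × 10^-31 kg × 1.30 × 10^6 m/s) / (3.34 × 10^-27 kg × 7.44 × 10^6 m/s)
         = 4.77 × 10^-5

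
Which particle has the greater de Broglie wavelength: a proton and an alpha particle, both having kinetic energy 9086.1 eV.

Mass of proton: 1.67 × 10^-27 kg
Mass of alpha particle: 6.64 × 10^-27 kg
The proton has the longer wavelength.

Using λ = h/√(2mKE):

For proton: λ₁ = h/√(2m₁KE) = 3.00 × 10^-13 m
For alpha particle: λ₂ = h/√(2m₂KE) = 1.51 × 10^-13 m

Since λ ∝ 1/√m at constant kinetic energy, the lighter particle has the longer wavelength.

The proton has the longer de Broglie wavelength.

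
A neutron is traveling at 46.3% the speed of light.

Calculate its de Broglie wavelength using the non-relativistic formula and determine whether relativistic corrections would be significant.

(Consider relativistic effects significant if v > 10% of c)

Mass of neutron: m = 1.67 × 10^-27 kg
Yes, relativistic corrections are needed.

Using the non-relativistic de Broglie formula λ = h/(mv):

v = 46.3% × c = 1.388 × 10^8 m/s

λ = h/(mv)
λ = (6.626 × 10^-34 J·s) / (1.67 × 10^-27 kg × 1.388 × 10^8 m/s)
λ = 2.86 × 10^-15 m

Since v = 46.3% of c > 10% of c, relativistic corrections ARE significant and the actual wavelength would differ from this non-relativistic estimate.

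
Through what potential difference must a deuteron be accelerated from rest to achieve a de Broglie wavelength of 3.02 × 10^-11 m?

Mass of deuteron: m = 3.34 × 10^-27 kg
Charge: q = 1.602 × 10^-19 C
4.50 × 10^-1 V

From λ = h/√(2mqV), we solve for V:

λ² = h²/(2mqV)
V = h²/(2mqλ²)
V = (6.626 × 10^-34 J·s)² / (2 × 3.34 × 10^-27 kg × 1.602 × 10^-19 C × (3.02 × 10^-11 m)²)
V = 4.50 × 10^-1 V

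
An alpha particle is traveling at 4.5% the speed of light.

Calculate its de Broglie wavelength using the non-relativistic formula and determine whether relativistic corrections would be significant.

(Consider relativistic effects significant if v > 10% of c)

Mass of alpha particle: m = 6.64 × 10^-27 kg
No, relativistic corrections are not needed.

Using the non-relativistic de Broglie formula λ = h/(mv):

v = 4.5% × c = 1.349 × 10^7 m/s

λ = h/(mv)
λ = (6.626 × 10^-34 J·s) / (6.64 × 10^-27 kg × 1.349 × 10^7 m/s)
λ = 7.40 × 10^-15 m

Since v = 4.5% of c < 10% of c, relativistic corrections are NOT significant and this non-relativistic result is a good approximation.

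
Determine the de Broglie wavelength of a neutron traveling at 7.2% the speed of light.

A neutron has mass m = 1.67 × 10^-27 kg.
1.84 × 10^-14 m

Using the de Broglie relation λ = h/(mv):

v = 7.2% × c = 2.159 × 10^7 m/s

λ = h/(mv)
λ = (6.626 × 10^-34 J·s) / (1.67 × 10^-27 kg × 2.159 × 10^7 m/s)
λ = 1.84 × 10^-14 m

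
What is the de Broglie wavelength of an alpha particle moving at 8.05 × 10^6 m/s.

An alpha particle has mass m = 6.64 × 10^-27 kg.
1.24 × 10^-14 m

Using the de Broglie relation λ = h/(mv):

λ = h/(mv)
λ = (6.626 × 10^-34 J·s) / (6.64 × 10^-27 kg × 8.05 × 10^6 m/s)
λ = 1.24 × 10^-14 m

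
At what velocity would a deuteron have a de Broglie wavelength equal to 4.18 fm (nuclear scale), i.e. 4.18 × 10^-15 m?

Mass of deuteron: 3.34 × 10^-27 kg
4.75 × 10^7 m/s

From λ = h/(mv), solve for v:

v = h/(mλ)
v = (6.626 × 10^-34 J·s) / (3.34 × 10^-27 kg × 4.18 × 10^-15 m)
v = 4.75 × 10^7 m/s

Note: This velocity is 15.8% of the speed of light, so relativistic corrections would be needed for a more accurate calculation.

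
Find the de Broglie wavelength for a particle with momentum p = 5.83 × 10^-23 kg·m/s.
1.14 × 10^-11 m

Using the de Broglie relation λ = h/p:

λ = h/p
λ = (6.626 × 10^-34 J·s) / (5.83 × 10^-23 kg·m/s)
λ = 1.14 × 10^-11 m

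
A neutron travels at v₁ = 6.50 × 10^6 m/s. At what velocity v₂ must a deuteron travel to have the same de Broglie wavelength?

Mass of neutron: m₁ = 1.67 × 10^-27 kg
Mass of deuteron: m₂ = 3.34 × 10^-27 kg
v₂ = 3.25 × 10^6 m/s

For equal de Broglie wavelengths: λ₁ = λ₂

h/(m₁v₁) = h/(m₂v₂)
m₁v₁ = m₂v₂
v₂ = v₁ · (m₁/m₂)

v₂ = 6.50 × 10^6 m/s × (1.67 × 10^-27 kg / 3.34 × 10^-27 kg)
v₂ = 3.25 × 10^6 m/s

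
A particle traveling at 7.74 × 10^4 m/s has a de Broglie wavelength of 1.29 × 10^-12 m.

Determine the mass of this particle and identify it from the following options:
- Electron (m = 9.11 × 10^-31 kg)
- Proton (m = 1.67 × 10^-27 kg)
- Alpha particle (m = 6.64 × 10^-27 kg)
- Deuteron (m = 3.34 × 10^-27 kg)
The particle is an alpha particle.

From λ = h/(mv), solve for mass:

m = h/(λv)
m = (6.626 × 10^-34 J·s) / (1.29 × 10^-12 m × 7.74 × 10^4 m/s)
m = 6.64 × 10^-27 kg

Comparing with the listed masses, this is closest to an alpha particle.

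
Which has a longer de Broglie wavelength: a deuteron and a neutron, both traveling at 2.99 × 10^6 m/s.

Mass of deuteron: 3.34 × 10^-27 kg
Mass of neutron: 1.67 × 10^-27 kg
The neutron has the longer wavelength.

Using λ = h/(mv), since both particles have the same velocity, the wavelength depends only on mass.

For deuteron: λ₁ = h/(m₁v) = 6.63 × 10^-14 m
For neutron: λ₂ = h/(m₂v) = 1.33 × 10^-13 m

Since λ ∝ 1/m at constant velocity, the lighter particle has the longer wavelength.

The neutron has the longer de Broglie wavelength.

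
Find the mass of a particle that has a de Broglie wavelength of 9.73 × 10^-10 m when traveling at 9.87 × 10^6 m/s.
6.90 × 10^-32 kg

From the de Broglie relation λ = h/(mv), we solve for m:

m = h/(λv)
m = (6.626 × 10^-34 J·s) / (9.73 × 10^-10 m × 9.87 × 10^6 m/s)
m = 6.90 × 10^-32 kg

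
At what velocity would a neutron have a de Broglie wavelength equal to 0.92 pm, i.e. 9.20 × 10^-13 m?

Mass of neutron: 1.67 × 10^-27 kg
4.31 × 10^5 m/s

From λ = h/(mv), solve for v:

v = h/(mλ)
v = (6.626 × 10^-34 J·s) / (1.67 × 10^-27 kg × 9.20 × 10^-13 m)
v = 4.31 × 10^5 m/s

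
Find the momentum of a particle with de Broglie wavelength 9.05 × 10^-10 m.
7.32 × 10^-25 kg·m/s

From the de Broglie relation λ = h/p, we solve for p:

p = h/λ
p = (6.626 × 10^-34 J·s) / (9.05 × 10^-10 m)
p = 7.32 × 10^-25 kg·m/s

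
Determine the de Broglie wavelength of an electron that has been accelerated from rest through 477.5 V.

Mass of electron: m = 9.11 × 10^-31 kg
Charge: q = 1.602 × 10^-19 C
5.61 × 10^-11 m

When a particle is accelerated through voltage V, it gains kinetic energy KE = qV.

The de Broglie wavelength is then λ = h/√(2mqV):

λ = h/√(2mqV)
λ = (6.626 × 10^-34 J·s) / √(2 × 9.11 × 10^-31 kg × 1.602 × 10^-19 C × 477.5 V)
λ = 5.61 × 10^-11 m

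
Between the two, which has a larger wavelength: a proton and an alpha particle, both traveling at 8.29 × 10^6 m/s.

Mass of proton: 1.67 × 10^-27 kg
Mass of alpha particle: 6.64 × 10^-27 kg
The proton has the longer wavelength.

Using λ = h/(mv), since both particles have the same velocity, the wavelength depends only on mass.

For proton: λ₁ = h/(m₁v) = 4.79 × 10^-14 m
For alpha particle: λ₂ = h/(m₂v) = 1.20 × 10^-14 m

Since λ ∝ 1/m at constant velocity, the lighter particle has the longer wavelength.

The proton has the longer de Broglie wavelength.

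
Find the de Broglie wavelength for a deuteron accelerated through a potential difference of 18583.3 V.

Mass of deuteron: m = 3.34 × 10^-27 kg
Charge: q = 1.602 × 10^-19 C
1.49 × 10^-13 m

When a particle is accelerated through voltage V, it gains kinetic energy KE = qV.

The de Broglie wavelength is then λ = h/√(2mqV):

λ = h/√(2mqV)
λ = (6.626 × 10^-34 J·s) / √(2 × 3.34 × 10^-27 kg × 1.602 × 10^-19 C × 18583.3 V)
λ = 1.49 × 10^-13 m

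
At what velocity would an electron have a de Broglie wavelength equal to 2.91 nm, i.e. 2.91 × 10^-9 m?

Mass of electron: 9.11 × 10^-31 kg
2.50 × 10^5 m/s

From λ = h/(mv), solve for v:

v = h/(mλ)
v = (6.626 × 10^-34 J·s) / (9.11 × 10^-31 kg × 2.91 × 10^-9 m)
v = 2.50 × 10^5 m/s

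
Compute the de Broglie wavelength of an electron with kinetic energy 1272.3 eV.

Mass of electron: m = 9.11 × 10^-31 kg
3.44 × 10^-11 m

Using λ = h/√(2mKE):

First convert KE to Joules: KE = 1272.3 eV = 2.038 × 10^-16 J

λ = h/√(2mKE)
λ = (6.626 × 10^-34 J·s) / √(2 × 9.11 × 10^-31 kg × 2.038 × 10^-16 J)
λ = 3.44 × 10^-11 m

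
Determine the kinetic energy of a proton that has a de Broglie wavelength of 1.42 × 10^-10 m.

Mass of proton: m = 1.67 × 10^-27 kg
6.52 × 10^-21 J (or 0.0407 eV)

From λ = h/√(2mKE), we solve for KE:

λ² = h²/(2mKE)
KE = h²/(2mλ²)
KE = (6.626 × 10^-34 J·s)² / (2 × 1.67 × 10^-27 kg × (1.42 × 10^-10 m)²)
KE = 6.52 × 10^-21 J
KE = 0.0407 eV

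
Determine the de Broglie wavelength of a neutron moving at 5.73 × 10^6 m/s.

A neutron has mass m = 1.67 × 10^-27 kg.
6.92 × 10^-14 m

Using the de Broglie relation λ = h/(mv):

λ = h/(mv)
λ = (6.626 × 10^-34 J·s) / (1.67 × 10^-27 kg × 5.73 × 10^6 m/s)
λ = 6.92 × 10^-14 m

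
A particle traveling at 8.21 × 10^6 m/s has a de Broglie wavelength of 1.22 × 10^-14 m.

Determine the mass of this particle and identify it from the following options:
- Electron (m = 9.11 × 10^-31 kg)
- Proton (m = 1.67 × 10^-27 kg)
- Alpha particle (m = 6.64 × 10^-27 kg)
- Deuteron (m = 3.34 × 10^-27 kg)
The particle is an alpha particle.

From λ = h/(mv), solve for mass:

m = h/(λv)
m = (6.626 × 10^-34 J·s) / (1.22 × 10^-14 m × 8.21 × 10^6 m/s)
m = 6.62 × 10^-27 kg

Comparing with the listed masses, this is closest to an alpha particle.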